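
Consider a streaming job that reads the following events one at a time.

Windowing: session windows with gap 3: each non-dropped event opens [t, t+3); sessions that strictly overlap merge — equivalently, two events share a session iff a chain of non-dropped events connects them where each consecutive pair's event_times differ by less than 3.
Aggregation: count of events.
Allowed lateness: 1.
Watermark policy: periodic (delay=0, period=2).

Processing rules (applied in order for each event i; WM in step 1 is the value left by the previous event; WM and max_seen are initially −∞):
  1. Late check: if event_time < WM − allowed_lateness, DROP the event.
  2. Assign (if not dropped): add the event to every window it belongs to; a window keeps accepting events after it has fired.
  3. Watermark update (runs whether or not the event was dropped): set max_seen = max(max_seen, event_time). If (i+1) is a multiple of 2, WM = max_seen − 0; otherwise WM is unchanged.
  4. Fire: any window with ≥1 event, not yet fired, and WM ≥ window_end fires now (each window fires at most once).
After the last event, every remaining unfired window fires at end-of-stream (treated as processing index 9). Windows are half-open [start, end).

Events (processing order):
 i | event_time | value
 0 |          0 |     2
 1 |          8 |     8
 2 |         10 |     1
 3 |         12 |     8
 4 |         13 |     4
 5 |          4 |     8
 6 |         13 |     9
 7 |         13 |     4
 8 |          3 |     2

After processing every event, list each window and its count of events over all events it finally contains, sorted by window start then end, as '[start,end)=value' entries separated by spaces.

i=0 t=0 v=2: → [0,3); WM=−∞
i=1 t=8 v=8: → [8,11); WM=8
i=2 t=10 v=1: → [8,13); WM=8
i=3 t=12 v=8: → [8,15); WM=12
i=4 t=13 v=4: → [8,16); WM=12
i=5 t=4 v=8: DROP (t<12-1); WM=13
i=6 t=13 v=9: → [8,16); WM=13
i=7 t=13 v=4: → [8,16); WM=13
i=8 t=3 v=2: DROP (t<13-1); WM=13

[0,3)=1 [8,16)=6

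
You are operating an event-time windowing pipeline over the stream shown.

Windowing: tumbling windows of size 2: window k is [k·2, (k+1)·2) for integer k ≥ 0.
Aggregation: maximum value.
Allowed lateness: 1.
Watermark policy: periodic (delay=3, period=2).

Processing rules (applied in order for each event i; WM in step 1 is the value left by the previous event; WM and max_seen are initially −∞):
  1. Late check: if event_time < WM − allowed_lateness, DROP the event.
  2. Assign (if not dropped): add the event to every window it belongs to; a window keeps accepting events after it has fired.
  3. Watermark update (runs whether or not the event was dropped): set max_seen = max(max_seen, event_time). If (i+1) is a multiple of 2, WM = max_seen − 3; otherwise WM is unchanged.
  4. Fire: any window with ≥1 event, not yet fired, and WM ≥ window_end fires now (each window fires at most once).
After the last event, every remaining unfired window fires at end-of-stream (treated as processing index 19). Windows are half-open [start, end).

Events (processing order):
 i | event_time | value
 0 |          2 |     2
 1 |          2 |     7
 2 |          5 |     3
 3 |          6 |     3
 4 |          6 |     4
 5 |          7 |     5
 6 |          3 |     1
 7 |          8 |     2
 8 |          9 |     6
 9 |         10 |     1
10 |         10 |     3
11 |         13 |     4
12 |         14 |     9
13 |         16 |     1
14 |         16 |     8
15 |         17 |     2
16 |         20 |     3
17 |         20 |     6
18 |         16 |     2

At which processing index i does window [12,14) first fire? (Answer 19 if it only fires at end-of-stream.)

15

i=0 t=2 v=2: → [2,4); WM=−∞
i=1 t=2 v=7: → [2,4); WM=-1
i=2 t=5 v=3: → [4,6); WM=-1
i=3 t=6 v=3: → [6,8); WM=3
i=4 t=6 v=4: → [6,8); WM=3
i=5 t=7 v=5: → [6,8); WM=4; [2,4) fires=7
i=6 t=3 v=1: → [2,4); WM=4
i=7 t=8 v=2: → [8,10); WM=5
i=8 t=9 v=6: → [8,10); WM=5
i=9 t=10 v=1: → [10,12); WM=7; [4,6) fires=3
i=10 t=10 v=3: → [10,12); WM=7
i=11 t=13 v=4: → [12,14); WM=10; [6,8) fires=5 [8,10) fires=6
i=12 t=14 v=9: → [14,16); WM=10
i=13 t=16 v=1: → [16,18); WM=13; [10,12) fires=3
i=14 t=16 v=8: → [16,18); WM=13
i=15 t=17 v=2: → [16,18); WM=14; [12,14) fires=4
i=16 t=20 v=3: → [20,22); WM=14
i=17 t=20 v=6: → [20,22); WM=17; [14,16) fires=9
i=18 t=16 v=2: → [16,18); WM=17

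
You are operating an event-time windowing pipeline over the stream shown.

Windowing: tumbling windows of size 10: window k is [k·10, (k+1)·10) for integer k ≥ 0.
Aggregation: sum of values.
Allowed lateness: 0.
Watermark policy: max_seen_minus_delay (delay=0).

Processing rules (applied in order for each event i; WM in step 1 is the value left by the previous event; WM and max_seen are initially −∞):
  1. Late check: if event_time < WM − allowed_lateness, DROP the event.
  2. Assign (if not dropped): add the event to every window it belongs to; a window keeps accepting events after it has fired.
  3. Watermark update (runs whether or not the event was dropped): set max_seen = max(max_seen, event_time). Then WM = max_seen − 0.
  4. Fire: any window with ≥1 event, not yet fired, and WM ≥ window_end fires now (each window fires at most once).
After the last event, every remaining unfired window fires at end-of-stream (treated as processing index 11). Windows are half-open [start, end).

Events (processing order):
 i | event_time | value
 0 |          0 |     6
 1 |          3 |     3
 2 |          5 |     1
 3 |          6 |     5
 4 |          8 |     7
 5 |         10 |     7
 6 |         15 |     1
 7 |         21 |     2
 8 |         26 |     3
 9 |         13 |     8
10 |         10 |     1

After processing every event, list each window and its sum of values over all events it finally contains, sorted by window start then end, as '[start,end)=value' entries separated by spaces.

i=0 t=0 v=6: → [0,10); WM=0
i=1 t=3 v=3: → [0,10); WM=3
i=2 t=5 v=1: → [0,10); WM=5
i=3 t=6 v=5: → [0,10); WM=6
i=4 t=8 v=7: → [0,10); WM=8
i=5 t=10 v=7: → [10,20); WM=10; [0,10) fires=22
i=6 t=15 v=1: → [10,20); WM=15
i=7 t=21 v=2: → [20,30); WM=21; [10,20) fires=8
i=8 t=26 v=3: → [20,30); WM=26
i=9 t=13 v=8: DROP (t<26-0); WM=26
i=10 t=10 v=1: DROP (t<26-0); WM=26

[0,10)=22 [10,20)=8 [20,30)=5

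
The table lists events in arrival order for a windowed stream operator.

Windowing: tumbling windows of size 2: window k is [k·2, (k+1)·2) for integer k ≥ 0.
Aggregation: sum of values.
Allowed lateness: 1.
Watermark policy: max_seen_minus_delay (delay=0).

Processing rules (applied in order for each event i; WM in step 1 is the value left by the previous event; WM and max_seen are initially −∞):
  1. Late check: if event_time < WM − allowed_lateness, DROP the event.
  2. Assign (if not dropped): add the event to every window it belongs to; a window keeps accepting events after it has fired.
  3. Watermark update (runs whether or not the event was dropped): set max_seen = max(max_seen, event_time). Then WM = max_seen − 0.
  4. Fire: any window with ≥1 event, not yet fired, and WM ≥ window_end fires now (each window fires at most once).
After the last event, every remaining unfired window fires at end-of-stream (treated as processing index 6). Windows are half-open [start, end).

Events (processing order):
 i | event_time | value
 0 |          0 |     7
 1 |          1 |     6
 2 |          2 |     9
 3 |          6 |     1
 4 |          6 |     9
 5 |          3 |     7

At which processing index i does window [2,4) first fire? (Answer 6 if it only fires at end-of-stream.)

i=0 t=0 v=7: → [0,2); WM=0
i=1 t=1 v=6: → [0,2); WM=1
i=2 t=2 v=9: → [2,4); WM=2; [0,2) fires=13
i=3 t=6 v=1: → [6,8); WM=6; [2,4) fires=9
i=4 t=6 v=9: → [6,8); WM=6
i=5 t=3 v=7: DROP (t<6-1); WM=6

3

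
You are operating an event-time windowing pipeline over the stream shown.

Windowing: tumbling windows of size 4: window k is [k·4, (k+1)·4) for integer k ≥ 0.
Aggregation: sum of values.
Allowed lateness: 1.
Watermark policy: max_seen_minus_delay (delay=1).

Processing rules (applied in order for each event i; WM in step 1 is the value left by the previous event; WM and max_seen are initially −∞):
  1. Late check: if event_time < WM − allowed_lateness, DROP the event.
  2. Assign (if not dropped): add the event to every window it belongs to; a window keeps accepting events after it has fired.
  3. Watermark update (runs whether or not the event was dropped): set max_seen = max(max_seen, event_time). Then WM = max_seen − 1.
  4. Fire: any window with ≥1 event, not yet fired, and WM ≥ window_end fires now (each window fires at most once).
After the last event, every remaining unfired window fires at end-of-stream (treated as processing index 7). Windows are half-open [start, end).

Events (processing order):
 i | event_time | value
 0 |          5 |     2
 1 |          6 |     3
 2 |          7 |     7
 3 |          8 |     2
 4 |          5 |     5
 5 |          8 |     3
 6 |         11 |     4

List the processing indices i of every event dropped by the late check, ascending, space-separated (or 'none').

4

i=0 t=5 v=2: → [4,8); WM=4
i=1 t=6 v=3: → [4,8); WM=5
i=2 t=7 v=7: → [4,8); WM=6
i=3 t=8 v=2: → [8,12); WM=7
i=4 t=5 v=5: DROP (t<7-1); WM=7
i=5 t=8 v=3: → [8,12); WM=7
i=6 t=11 v=4: → [8,12); WM=10; [4,8) fires=12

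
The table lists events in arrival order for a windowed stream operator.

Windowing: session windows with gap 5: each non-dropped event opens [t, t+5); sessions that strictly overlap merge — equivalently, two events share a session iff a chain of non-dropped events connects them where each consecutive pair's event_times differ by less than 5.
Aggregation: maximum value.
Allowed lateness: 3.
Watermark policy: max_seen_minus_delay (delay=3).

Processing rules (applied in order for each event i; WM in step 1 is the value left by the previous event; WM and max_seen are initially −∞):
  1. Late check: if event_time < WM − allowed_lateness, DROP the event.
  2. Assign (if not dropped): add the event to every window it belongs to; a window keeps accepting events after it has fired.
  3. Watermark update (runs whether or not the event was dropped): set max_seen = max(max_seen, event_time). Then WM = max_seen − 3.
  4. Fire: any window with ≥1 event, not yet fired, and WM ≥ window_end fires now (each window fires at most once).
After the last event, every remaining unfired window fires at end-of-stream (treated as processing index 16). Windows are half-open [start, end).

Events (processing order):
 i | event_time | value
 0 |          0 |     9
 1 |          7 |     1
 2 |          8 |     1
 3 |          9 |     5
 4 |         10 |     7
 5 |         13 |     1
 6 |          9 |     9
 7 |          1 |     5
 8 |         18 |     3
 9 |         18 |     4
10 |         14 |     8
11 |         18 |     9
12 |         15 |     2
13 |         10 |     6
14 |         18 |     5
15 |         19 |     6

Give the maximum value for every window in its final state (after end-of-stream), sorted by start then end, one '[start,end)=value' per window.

[0,5)=9 [7,24)=9

i=0 t=0 v=9: → [0,5); WM=-3
i=1 t=7 v=1: → [7,12); WM=4
i=2 t=8 v=1: → [7,13); WM=5
i=3 t=9 v=5: → [7,14); WM=6
i=4 t=10 v=7: → [7,15); WM=7
i=5 t=13 v=1: → [7,18); WM=10
i=6 t=9 v=9: → [7,18); WM=10
i=7 t=1 v=5: DROP (t<10-3); WM=10
i=8 t=18 v=3: → [18,23); WM=15
i=9 t=18 v=4: → [18,23); WM=15
i=10 t=14 v=8: → [7,23); WM=15
i=11 t=18 v=9: → [7,23); WM=15
i=12 t=15 v=2: → [7,23); WM=15
i=13 t=10 v=6: DROP (t<15-3); WM=15
i=14 t=18 v=5: → [7,23); WM=15
i=15 t=19 v=6: → [7,24); WM=16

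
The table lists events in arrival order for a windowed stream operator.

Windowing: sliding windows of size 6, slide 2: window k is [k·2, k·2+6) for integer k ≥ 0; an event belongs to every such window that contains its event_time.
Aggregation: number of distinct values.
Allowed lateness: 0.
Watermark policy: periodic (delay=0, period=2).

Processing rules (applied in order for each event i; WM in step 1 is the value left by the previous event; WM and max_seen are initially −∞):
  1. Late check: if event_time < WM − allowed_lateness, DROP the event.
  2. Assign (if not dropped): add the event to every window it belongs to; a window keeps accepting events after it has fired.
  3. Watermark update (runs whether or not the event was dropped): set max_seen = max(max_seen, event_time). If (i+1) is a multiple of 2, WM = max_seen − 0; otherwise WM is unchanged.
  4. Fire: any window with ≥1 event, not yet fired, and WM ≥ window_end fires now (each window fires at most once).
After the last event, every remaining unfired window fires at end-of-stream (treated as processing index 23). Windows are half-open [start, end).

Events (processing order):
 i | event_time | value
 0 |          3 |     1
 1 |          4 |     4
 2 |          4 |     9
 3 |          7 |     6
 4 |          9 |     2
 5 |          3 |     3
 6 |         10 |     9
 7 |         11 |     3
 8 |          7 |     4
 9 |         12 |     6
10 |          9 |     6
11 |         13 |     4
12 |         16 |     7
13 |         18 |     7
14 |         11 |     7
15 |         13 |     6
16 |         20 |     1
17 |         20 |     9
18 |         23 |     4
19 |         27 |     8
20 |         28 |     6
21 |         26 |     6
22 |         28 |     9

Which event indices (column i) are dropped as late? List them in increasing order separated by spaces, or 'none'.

5 8 10 14 15 21

i=0 t=3 v=1: → [2,8),[0,6); WM=−∞
i=1 t=4 v=4: → [4,10),[2,8),[0,6); WM=4
i=2 t=4 v=9: → [4,10),[2,8),[0,6); WM=4
i=3 t=7 v=6: → [6,12),[4,10),[2,8); WM=7; [0,6) fires=3
i=4 t=9 v=2: → [8,14),[6,12),[4,10); WM=7
i=5 t=3 v=3: DROP (t<7-0); WM=9; [2,8) fires=4
i=6 t=10 v=9: → [10,16),[8,14),[6,12); WM=9
i=7 t=11 v=3: → [10,16),[8,14),[6,12); WM=11; [4,10) fires=4
i=8 t=7 v=4: DROP (t<11-0); WM=11
i=9 t=12 v=6: → [12,18),[10,16),[8,14); WM=12; [6,12) fires=4
i=10 t=9 v=6: DROP (t<12-0); WM=12
i=11 t=13 v=4: → [12,18),[10,16),[8,14); WM=13
i=12 t=16 v=7: → [16,22),[14,20),[12,18); WM=13
i=13 t=18 v=7: → [18,24),[16,22),[14,20); WM=18; [8,14) fires=5 [10,16) fires=4 [12,18) fires=3
i=14 t=11 v=7: DROP (t<18-0); WM=18
i=15 t=13 v=6: DROP (t<18-0); WM=18
i=16 t=20 v=1: → [20,26),[18,24),[16,22); WM=18
i=17 t=20 v=9: → [20,26),[18,24),[16,22); WM=20; [14,20) fires=1
i=18 t=23 v=4: → [22,28),[20,26),[18,24); WM=20
i=19 t=27 v=8: → [26,32),[24,30),[22,28); WM=27; [16,22) fires=3 [18,24) fires=4 [20,26) fires=3
i=20 t=28 v=6: → [28,34),[26,32),[24,30); WM=27
i=21 t=26 v=6: DROP (t<27-0); WM=28; [22,28) fires=2
i=22 t=28 v=9: → [28,34),[26,32),[24,30); WM=28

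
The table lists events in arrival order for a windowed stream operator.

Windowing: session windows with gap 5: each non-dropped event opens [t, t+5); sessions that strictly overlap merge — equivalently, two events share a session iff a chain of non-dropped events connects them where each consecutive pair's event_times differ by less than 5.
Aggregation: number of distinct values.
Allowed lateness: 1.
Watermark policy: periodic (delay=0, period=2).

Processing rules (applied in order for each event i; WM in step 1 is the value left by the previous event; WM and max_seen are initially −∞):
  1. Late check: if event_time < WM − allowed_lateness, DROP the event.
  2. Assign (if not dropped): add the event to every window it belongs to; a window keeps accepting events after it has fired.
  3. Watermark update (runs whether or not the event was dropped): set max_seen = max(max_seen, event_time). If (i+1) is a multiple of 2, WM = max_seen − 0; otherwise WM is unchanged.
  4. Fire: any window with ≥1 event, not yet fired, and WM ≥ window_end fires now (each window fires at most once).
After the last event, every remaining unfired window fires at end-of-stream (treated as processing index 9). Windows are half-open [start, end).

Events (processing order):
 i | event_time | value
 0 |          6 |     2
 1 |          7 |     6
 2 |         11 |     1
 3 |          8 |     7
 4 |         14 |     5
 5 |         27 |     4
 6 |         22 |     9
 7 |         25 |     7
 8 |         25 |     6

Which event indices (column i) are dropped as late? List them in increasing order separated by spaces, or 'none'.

6 7 8

i=0 t=6 v=2: → [6,11); WM=−∞
i=1 t=7 v=6: → [6,12); WM=7
i=2 t=11 v=1: → [6,16); WM=7
i=3 t=8 v=7: → [6,16); WM=11
i=4 t=14 v=5: → [6,19); WM=11
i=5 t=27 v=4: → [27,32); WM=27
i=6 t=22 v=9: DROP (t<27-1); WM=27
i=7 t=25 v=7: DROP (t<27-1); WM=27
i=8 t=25 v=6: DROP (t<27-1); WM=27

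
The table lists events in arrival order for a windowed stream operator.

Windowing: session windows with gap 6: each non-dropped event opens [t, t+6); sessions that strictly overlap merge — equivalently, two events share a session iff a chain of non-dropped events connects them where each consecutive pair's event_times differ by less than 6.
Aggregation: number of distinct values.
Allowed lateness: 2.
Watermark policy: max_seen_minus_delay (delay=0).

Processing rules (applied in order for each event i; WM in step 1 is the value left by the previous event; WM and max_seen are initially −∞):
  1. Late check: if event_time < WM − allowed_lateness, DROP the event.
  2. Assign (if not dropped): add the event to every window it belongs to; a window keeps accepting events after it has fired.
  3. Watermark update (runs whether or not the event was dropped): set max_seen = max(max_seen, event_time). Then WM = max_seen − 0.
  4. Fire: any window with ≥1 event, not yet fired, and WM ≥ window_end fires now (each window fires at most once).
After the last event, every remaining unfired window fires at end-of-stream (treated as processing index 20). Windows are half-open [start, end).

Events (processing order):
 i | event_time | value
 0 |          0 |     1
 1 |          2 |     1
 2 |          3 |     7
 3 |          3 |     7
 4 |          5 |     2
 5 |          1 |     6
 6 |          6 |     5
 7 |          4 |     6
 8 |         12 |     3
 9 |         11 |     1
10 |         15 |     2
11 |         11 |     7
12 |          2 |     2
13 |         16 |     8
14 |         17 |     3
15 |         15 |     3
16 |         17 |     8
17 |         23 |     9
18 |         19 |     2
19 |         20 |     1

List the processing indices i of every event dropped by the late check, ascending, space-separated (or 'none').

i=0 t=0 v=1: → [0,6); WM=0
i=1 t=2 v=1: → [0,8); WM=2
i=2 t=3 v=7: → [0,9); WM=3
i=3 t=3 v=7: → [0,9); WM=3
i=4 t=5 v=2: → [0,11); WM=5
i=5 t=1 v=6: DROP (t<5-2); WM=5
i=6 t=6 v=5: → [0,12); WM=6
i=7 t=4 v=6: → [0,12); WM=6
i=8 t=12 v=3: → [12,18); WM=12
i=9 t=11 v=1: → [0,18); WM=12
i=10 t=15 v=2: → [0,21); WM=15
i=11 t=11 v=7: DROP (t<15-2); WM=15
i=12 t=2 v=2: DROP (t<15-2); WM=15
i=13 t=16 v=8: → [0,22); WM=16
i=14 t=17 v=3: → [0,23); WM=17
i=15 t=15 v=3: → [0,23); WM=17
i=16 t=17 v=8: → [0,23); WM=17
i=17 t=23 v=9: → [23,29); WM=23
i=18 t=19 v=2: DROP (t<23-2); WM=23
i=19 t=20 v=1: DROP (t<23-2); WM=23

5 11 12 18 19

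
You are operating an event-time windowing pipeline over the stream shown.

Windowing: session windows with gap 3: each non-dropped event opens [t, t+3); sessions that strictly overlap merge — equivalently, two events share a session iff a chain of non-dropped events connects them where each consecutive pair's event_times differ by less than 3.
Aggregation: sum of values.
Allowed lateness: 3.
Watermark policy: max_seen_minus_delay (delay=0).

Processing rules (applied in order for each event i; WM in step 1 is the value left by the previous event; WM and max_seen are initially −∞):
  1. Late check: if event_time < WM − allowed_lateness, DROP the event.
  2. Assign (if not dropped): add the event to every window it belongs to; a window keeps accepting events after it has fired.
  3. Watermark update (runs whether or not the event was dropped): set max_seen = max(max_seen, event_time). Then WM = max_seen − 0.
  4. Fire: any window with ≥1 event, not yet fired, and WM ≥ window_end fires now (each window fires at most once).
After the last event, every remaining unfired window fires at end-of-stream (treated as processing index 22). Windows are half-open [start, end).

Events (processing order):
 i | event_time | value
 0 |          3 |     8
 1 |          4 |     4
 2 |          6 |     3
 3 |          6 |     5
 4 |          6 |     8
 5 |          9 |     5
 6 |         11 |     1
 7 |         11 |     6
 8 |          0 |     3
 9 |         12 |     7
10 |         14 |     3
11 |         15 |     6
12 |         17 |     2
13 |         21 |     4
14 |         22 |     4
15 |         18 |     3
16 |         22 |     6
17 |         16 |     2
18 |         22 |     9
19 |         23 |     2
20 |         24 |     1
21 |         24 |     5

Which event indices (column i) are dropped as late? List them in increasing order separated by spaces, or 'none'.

8 15 17

i=0 t=3 v=8: → [3,6); WM=3
i=1 t=4 v=4: → [3,7); WM=4
i=2 t=6 v=3: → [3,9); WM=6
i=3 t=6 v=5: → [3,9); WM=6
i=4 t=6 v=8: → [3,9); WM=6
i=5 t=9 v=5: → [9,12); WM=9
i=6 t=11 v=1: → [9,14); WM=11
i=7 t=11 v=6: → [9,14); WM=11
i=8 t=0 v=3: DROP (t<11-3); WM=11
i=9 t=12 v=7: → [9,15); WM=12
i=10 t=14 v=3: → [9,17); WM=14
i=11 t=15 v=6: → [9,18); WM=15
i=12 t=17 v=2: → [9,20); WM=17
i=13 t=21 v=4: → [21,24); WM=21
i=14 t=22 v=4: → [21,25); WM=22
i=15 t=18 v=3: DROP (t<22-3); WM=22
i=16 t=22 v=6: → [21,25); WM=22
i=17 t=16 v=2: DROP (t<22-3); WM=22
i=18 t=22 v=9: → [21,25); WM=22
i=19 t=23 v=2: → [21,26); WM=23
i=20 t=24 v=1: → [21,27); WM=24
i=21 t=24 v=5: → [21,27); WM=24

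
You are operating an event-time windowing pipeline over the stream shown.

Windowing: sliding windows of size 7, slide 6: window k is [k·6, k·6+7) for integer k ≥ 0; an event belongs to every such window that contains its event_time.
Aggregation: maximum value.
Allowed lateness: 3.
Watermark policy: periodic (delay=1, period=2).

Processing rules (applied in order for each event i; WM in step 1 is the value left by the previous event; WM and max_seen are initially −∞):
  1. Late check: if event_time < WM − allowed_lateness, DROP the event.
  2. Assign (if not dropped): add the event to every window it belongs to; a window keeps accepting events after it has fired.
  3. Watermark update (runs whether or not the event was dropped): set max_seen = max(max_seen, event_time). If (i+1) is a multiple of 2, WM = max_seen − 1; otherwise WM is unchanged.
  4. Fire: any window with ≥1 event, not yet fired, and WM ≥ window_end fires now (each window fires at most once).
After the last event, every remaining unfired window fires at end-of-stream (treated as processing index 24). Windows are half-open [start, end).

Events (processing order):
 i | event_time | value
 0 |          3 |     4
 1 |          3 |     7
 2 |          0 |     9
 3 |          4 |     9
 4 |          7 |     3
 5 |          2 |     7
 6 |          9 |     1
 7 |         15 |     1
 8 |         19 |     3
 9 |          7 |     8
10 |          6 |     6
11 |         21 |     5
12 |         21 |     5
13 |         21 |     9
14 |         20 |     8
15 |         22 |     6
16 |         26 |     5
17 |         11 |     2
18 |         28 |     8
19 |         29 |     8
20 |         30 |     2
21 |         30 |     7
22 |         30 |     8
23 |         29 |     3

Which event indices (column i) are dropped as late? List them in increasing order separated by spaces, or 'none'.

9 10 17

i=0 t=3 v=4: → [0,7); WM=−∞
i=1 t=3 v=7: → [0,7); WM=2
i=2 t=0 v=9: → [0,7); WM=2
i=3 t=4 v=9: → [0,7); WM=3
i=4 t=7 v=3: → [6,13); WM=3
i=5 t=2 v=7: → [0,7); WM=6
i=6 t=9 v=1: → [6,13); WM=6
i=7 t=15 v=1: → [12,19); WM=14; [0,7) fires=9 [6,13) fires=3
i=8 t=19 v=3: → [18,25); WM=14
i=9 t=7 v=8: DROP (t<14-3); WM=18
i=10 t=6 v=6: DROP (t<18-3); WM=18
i=11 t=21 v=5: → [18,25); WM=20; [12,19) fires=1
i=12 t=21 v=5: → [18,25); WM=20
i=13 t=21 v=9: → [18,25); WM=20
i=14 t=20 v=8: → [18,25); WM=20
i=15 t=22 v=6: → [18,25); WM=21
i=16 t=26 v=5: → [24,31); WM=21
i=17 t=11 v=2: DROP (t<21-3); WM=25; [18,25) fires=9
i=18 t=28 v=8: → [24,31); WM=25
i=19 t=29 v=8: → [24,31); WM=28
i=20 t=30 v=2: → [30,37),[24,31); WM=28
i=21 t=30 v=7: → [30,37),[24,31); WM=29
i=22 t=30 v=8: → [30,37),[24,31); WM=29
i=23 t=29 v=3: → [24,31); WM=29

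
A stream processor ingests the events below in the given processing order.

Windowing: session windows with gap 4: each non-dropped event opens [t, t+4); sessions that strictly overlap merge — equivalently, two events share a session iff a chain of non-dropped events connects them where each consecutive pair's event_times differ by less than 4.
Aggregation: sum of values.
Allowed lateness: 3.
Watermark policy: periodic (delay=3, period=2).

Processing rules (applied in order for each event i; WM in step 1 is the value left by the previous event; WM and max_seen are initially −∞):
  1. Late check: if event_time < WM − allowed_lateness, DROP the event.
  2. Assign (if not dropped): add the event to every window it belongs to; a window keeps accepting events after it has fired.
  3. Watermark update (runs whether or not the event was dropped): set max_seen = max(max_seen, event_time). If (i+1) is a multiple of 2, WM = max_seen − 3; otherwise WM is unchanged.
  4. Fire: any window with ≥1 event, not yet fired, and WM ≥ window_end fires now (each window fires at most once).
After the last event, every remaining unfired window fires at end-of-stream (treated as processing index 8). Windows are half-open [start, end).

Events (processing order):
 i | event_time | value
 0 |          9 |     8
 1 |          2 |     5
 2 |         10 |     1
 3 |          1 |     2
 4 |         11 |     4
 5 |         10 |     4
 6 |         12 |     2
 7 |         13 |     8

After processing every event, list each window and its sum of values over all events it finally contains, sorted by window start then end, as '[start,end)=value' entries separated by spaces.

i=0 t=9 v=8: → [9,13); WM=−∞
i=1 t=2 v=5: → [2,6); WM=6
i=2 t=10 v=1: → [9,14); WM=6
i=3 t=1 v=2: DROP (t<6-3); WM=7
i=4 t=11 v=4: → [9,15); WM=7
i=5 t=10 v=4: → [9,15); WM=8
i=6 t=12 v=2: → [9,16); WM=8
i=7 t=13 v=8: → [9,17); WM=10

[2,6)=5 [9,17)=27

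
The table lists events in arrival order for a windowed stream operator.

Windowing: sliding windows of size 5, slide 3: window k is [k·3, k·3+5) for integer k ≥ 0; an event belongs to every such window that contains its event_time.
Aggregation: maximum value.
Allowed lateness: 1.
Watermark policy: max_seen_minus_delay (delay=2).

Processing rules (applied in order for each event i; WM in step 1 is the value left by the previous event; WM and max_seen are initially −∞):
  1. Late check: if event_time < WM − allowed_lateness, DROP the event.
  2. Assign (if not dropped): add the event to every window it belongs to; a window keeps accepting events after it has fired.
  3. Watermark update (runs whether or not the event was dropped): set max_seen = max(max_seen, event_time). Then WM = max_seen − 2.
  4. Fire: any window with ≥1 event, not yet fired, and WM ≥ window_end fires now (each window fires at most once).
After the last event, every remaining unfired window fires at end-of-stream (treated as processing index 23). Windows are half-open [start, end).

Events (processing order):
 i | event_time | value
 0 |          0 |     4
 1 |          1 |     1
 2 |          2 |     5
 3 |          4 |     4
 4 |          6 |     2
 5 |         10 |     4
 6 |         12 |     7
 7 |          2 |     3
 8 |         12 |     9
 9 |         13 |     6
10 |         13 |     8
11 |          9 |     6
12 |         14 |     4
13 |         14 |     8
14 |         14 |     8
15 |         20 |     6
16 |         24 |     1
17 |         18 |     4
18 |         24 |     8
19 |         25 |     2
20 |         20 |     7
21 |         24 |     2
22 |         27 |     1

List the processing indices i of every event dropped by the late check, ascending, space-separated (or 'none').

i=0 t=0 v=4: → [0,5); WM=-2
i=1 t=1 v=1: → [0,5); WM=-1
i=2 t=2 v=5: → [0,5); WM=0
i=3 t=4 v=4: → [3,8),[0,5); WM=2
i=4 t=6 v=2: → [6,11),[3,8); WM=4
i=5 t=10 v=4: → [9,14),[6,11); WM=8; [0,5) fires=5 [3,8) fires=4
i=6 t=12 v=7: → [12,17),[9,14); WM=10
i=7 t=2 v=3: DROP (t<10-1); WM=10
i=8 t=12 v=9: → [12,17),[9,14); WM=10
i=9 t=13 v=6: → [12,17),[9,14); WM=11; [6,11) fires=4
i=10 t=13 v=8: → [12,17),[9,14); WM=11
i=11 t=9 v=6: DROP (t<11-1); WM=11
i=12 t=14 v=4: → [12,17); WM=12
i=13 t=14 v=8: → [12,17); WM=12
i=14 t=14 v=8: → [12,17); WM=12
i=15 t=20 v=6: → [18,23); WM=18; [9,14) fires=9 [12,17) fires=9
i=16 t=24 v=1: → [24,29),[21,26); WM=22
i=17 t=18 v=4: DROP (t<22-1); WM=22
i=18 t=24 v=8: → [24,29),[21,26); WM=22
i=19 t=25 v=2: → [24,29),[21,26); WM=23; [18,23) fires=6
i=20 t=20 v=7: DROP (t<23-1); WM=23
i=21 t=24 v=2: → [24,29),[21,26); WM=23
i=22 t=27 v=1: → [27,32),[24,29); WM=25

7 11 17 20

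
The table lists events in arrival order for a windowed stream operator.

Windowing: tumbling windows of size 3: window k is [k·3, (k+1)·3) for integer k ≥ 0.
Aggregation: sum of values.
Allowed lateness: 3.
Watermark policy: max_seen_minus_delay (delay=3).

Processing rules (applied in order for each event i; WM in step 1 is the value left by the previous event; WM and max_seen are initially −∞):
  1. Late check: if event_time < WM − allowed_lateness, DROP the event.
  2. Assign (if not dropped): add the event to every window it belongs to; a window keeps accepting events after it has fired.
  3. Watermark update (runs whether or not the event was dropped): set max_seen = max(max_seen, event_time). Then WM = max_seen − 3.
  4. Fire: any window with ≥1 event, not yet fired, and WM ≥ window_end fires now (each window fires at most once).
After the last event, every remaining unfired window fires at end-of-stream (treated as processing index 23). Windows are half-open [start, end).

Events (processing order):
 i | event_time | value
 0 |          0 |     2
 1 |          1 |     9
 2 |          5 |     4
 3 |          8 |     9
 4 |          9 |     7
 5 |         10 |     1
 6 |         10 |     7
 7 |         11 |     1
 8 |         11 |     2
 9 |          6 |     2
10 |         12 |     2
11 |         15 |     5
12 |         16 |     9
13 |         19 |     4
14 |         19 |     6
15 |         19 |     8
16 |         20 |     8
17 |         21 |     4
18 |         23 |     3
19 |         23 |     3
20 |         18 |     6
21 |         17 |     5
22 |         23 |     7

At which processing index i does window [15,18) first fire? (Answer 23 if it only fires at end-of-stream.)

i=0 t=0 v=2: → [0,3); WM=-3
i=1 t=1 v=9: → [0,3); WM=-2
i=2 t=5 v=4: → [3,6); WM=2
i=3 t=8 v=9: → [6,9); WM=5; [0,3) fires=11
i=4 t=9 v=7: → [9,12); WM=6; [3,6) fires=4
i=5 t=10 v=1: → [9,12); WM=7
i=6 t=10 v=7: → [9,12); WM=7
i=7 t=11 v=1: → [9,12); WM=8
i=8 t=11 v=2: → [9,12); WM=8
i=9 t=6 v=2: → [6,9); WM=8
i=10 t=12 v=2: → [12,15); WM=9; [6,9) fires=11
i=11 t=15 v=5: → [15,18); WM=12; [9,12) fires=18
i=12 t=16 v=9: → [15,18); WM=13
i=13 t=19 v=4: → [18,21); WM=16; [12,15) fires=2
i=14 t=19 v=6: → [18,21); WM=16
i=15 t=19 v=8: → [18,21); WM=16
i=16 t=20 v=8: → [18,21); WM=17
i=17 t=21 v=4: → [21,24); WM=18; [15,18) fires=14
i=18 t=23 v=3: → [21,24); WM=20
i=19 t=23 v=3: → [21,24); WM=20
i=20 t=18 v=6: → [18,21); WM=20
i=21 t=17 v=5: → [15,18); WM=20
i=22 t=23 v=7: → [21,24); WM=20

17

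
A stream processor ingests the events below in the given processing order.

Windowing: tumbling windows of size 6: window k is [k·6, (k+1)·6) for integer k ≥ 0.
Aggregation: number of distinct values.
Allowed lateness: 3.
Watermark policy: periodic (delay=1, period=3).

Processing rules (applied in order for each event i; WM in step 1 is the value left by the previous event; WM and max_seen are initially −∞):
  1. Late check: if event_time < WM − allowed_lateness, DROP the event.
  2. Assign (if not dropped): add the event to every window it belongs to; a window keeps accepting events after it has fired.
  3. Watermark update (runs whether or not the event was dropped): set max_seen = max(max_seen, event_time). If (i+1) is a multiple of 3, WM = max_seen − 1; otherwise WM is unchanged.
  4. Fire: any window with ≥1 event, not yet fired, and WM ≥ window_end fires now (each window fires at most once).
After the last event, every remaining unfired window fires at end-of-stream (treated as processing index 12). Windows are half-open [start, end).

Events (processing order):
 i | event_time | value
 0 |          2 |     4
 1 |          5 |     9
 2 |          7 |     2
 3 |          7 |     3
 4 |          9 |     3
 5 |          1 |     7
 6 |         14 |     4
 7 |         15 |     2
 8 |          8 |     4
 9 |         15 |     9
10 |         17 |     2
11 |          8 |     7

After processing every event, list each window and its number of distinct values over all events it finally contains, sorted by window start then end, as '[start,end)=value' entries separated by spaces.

i=0 t=2 v=4: → [0,6); WM=−∞
i=1 t=5 v=9: → [0,6); WM=−∞
i=2 t=7 v=2: → [6,12); WM=6; [0,6) fires=2
i=3 t=7 v=3: → [6,12); WM=6
i=4 t=9 v=3: → [6,12); WM=6
i=5 t=1 v=7: DROP (t<6-3); WM=8
i=6 t=14 v=4: → [12,18); WM=8
i=7 t=15 v=2: → [12,18); WM=8
i=8 t=8 v=4: → [6,12); WM=14; [6,12) fires=3
i=9 t=15 v=9: → [12,18); WM=14
i=10 t=17 v=2: → [12,18); WM=14
i=11 t=8 v=7: DROP (t<14-3); WM=16

[0,6)=2 [6,12)=3 [12,18)=3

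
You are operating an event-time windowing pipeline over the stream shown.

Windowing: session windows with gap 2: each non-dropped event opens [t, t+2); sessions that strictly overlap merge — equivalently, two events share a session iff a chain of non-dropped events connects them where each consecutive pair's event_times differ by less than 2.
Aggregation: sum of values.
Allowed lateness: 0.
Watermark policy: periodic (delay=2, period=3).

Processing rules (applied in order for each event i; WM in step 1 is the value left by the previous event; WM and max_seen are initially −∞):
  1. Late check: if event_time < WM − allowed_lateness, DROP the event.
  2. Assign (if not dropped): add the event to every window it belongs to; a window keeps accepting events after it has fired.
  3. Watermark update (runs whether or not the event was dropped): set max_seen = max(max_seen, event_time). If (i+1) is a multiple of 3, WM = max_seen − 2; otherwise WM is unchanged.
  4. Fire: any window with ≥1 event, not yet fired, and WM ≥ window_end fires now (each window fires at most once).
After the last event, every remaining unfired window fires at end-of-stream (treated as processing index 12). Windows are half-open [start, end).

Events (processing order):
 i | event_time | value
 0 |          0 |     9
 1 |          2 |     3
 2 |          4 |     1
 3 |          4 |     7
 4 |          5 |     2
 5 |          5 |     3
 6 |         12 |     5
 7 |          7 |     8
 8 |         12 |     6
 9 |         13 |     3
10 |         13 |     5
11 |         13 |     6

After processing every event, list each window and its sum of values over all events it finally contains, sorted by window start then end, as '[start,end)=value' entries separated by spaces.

i=0 t=0 v=9: → [0,2); WM=−∞
i=1 t=2 v=3: → [2,4); WM=−∞
i=2 t=4 v=1: → [4,6); WM=2
i=3 t=4 v=7: → [4,6); WM=2
i=4 t=5 v=2: → [4,7); WM=2
i=5 t=5 v=3: → [4,7); WM=3
i=6 t=12 v=5: → [12,14); WM=3
i=7 t=7 v=8: → [7,9); WM=3
i=8 t=12 v=6: → [12,14); WM=10
i=9 t=13 v=3: → [12,15); WM=10
i=10 t=13 v=5: → [12,15); WM=10
i=11 t=13 v=6: → [12,15); WM=11

[0,2)=9 [2,4)=3 [4,7)=13 [7,9)=8 [12,15)=25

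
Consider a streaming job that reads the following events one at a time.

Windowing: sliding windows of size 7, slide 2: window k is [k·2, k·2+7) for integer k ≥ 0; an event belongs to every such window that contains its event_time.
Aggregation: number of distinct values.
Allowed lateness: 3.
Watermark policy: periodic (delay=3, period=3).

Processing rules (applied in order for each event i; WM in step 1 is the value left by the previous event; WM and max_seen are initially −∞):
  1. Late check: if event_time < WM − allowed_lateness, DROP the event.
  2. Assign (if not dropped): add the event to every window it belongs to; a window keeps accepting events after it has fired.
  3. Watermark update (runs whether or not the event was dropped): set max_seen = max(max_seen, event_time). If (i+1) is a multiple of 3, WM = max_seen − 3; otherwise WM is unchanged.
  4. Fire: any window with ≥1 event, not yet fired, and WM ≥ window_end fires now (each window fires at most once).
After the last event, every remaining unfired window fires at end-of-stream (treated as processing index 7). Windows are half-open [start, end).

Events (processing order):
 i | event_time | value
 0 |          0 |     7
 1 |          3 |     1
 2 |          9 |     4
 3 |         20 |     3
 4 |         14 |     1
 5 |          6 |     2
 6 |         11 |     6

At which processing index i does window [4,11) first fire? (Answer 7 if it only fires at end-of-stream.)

5

i=0 t=0 v=7: → [0,7); WM=−∞
i=1 t=3 v=1: → [2,9),[0,7); WM=−∞
i=2 t=9 v=4: → [8,15),[6,13),[4,11); WM=6
i=3 t=20 v=3: → [20,27),[18,25),[16,23),[14,21); WM=6
i=4 t=14 v=1: → [14,21),[12,19),[10,17),[8,15); WM=6
i=5 t=6 v=2: → [6,13),[4,11),[2,9),[0,7); WM=17; [0,7) fires=3 [2,9) fires=2 [4,11) fires=2 [6,13) fires=2 [8,15) fires=2 [10,17) fires=1
i=6 t=11 v=6: DROP (t<17-3); WM=17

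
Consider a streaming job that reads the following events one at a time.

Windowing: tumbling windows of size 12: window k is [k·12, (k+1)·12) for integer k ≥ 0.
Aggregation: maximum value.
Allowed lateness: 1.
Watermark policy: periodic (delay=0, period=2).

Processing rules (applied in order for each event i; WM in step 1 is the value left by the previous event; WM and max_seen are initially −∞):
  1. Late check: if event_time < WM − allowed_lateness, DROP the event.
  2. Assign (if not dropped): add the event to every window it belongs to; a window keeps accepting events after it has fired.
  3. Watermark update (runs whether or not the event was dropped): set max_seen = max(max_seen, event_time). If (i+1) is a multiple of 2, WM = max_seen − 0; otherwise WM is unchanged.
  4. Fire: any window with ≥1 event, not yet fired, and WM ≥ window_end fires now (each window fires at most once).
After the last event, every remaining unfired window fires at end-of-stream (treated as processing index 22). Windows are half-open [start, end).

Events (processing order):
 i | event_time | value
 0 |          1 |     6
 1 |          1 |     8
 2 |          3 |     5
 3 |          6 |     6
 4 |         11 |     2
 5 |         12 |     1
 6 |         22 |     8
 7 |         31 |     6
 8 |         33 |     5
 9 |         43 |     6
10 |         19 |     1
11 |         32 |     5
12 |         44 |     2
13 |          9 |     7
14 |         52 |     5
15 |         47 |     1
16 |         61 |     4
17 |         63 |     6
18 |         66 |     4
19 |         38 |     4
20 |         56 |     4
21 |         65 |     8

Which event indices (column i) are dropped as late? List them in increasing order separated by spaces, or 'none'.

10 11 13 19 20

i=0 t=1 v=6: → [0,12); WM=−∞
i=1 t=1 v=8: → [0,12); WM=1
i=2 t=3 v=5: → [0,12); WM=1
i=3 t=6 v=6: → [0,12); WM=6
i=4 t=11 v=2: → [0,12); WM=6
i=5 t=12 v=1: → [12,24); WM=12; [0,12) fires=8
i=6 t=22 v=8: → [12,24); WM=12
i=7 t=31 v=6: → [24,36); WM=31; [12,24) fires=8
i=8 t=33 v=5: → [24,36); WM=31
i=9 t=43 v=6: → [36,48); WM=43; [24,36) fires=6
i=10 t=19 v=1: DROP (t<43-1); WM=43
i=11 t=32 v=5: DROP (t<43-1); WM=43
i=12 t=44 v=2: → [36,48); WM=43
i=13 t=9 v=7: DROP (t<43-1); WM=44
i=14 t=52 v=5: → [48,60); WM=44
i=15 t=47 v=1: → [36,48); WM=52; [36,48) fires=6
i=16 t=61 v=4: → [60,72); WM=52
i=17 t=63 v=6: → [60,72); WM=63; [48,60) fires=5
i=18 t=66 v=4: → [60,72); WM=63
i=19 t=38 v=4: DROP (t<63-1); WM=66
i=20 t=56 v=4: DROP (t<66-1); WM=66
i=21 t=65 v=8: → [60,72); WM=66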